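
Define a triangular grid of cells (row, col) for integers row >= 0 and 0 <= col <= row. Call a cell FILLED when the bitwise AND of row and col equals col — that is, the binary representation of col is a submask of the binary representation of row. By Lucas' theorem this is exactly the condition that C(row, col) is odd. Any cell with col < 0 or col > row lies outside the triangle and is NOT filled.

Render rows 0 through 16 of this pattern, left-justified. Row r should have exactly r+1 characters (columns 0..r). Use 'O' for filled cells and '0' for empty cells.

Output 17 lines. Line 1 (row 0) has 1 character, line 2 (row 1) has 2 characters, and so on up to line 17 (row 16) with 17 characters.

Answer: O
OO
O0O
OOOO
O000O
OO00OO
O0O0O0O
OOOOOOOO
O0000000O
OO000000OO
O0O00000O0O
OOOO0000OOOO
O000O000O000O
OO00OO00OO00OO
O0O0O0O0O0O0O0O
OOOOOOOOOOOOOOOO
O000000000000000O

Derivation:
r0=0: O
r1=1: OO
r2=10: O0O
r3=11: OOOO
r4=100: O000O
r5=101: OO00OO
r6=110: O0O0O0O
r7=111: OOOOOOOO
r8=1000: O0000000O
r9=1001: OO000000OO
r10=1010: O0O00000O0O
r11=1011: OOOO0000OOOO
r12=1100: O000O000O000O
r13=1101: OO00OO00OO00OO
r14=1110: O0O0O0O0O0O0O0O
r15=1111: OOOOOOOOOOOOOOOO
r16=10000: O000000000000000O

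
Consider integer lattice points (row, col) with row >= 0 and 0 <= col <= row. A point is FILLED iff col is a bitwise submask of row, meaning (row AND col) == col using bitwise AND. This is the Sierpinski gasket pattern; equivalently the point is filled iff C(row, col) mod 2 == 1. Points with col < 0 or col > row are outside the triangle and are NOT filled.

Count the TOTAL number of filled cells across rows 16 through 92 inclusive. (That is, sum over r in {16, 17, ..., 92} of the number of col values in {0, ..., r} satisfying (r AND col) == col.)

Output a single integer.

Answer: 1006

Derivation:
r16=10000 pc1: +2 =2
r17=10001 pc2: +4 =6
r18=10010 pc2: +4 =10
r19=10011 pc3: +8 =18
r20=10100 pc2: +4 =22
r21=10101 pc3: +8 =30
r22=10110 pc3: +8 =38
r23=10111 pc4: +16 =54
r24=11000 pc2: +4 =58
r25=11001 pc3: +8 =66
r26=11010 pc3: +8 =74
r27=11011 pc4: +16 =90
r28=11100 pc3: +8 =98
r29=11101 pc4: +16 =114
r30=11110 pc4: +16 =130
r31=11111 pc5: +32 =162
r32=100000 pc1: +2 =164
r33=100001 pc2: +4 =168
r34=100010 pc2: +4 =172
r35=100011 pc3: +8 =180
r36=100100 pc2: +4 =184
r37=100101 pc3: +8 =192
r38=100110 pc3: +8 =200
r39=100111 pc4: +16 =216
r40=101000 pc2: +4 =220
r41=101001 pc3: +8 =228
r42=101010 pc3: +8 =236
r43=101011 pc4: +16 =252
r44=101100 pc3: +8 =260
r45=101101 pc4: +16 =276
r46=101110 pc4: +16 =292
r47=101111 pc5: +32 =324
r48=110000 pc2: +4 =328
r49=110001 pc3: +8 =336
r50=110010 pc3: +8 =344
r51=110011 pc4: +16 =360
r52=110100 pc3: +8 =368
r53=110101 pc4: +16 =384
r54=110110 pc4: +16 =400
r55=110111 pc5: +32 =432
r56=111000 pc3: +8 =440
r57=111001 pc4: +16 =456
r58=111010 pc4: +16 =472
r59=111011 pc5: +32 =504
r60=111100 pc4: +16 =520
r61=111101 pc5: +32 =552
r62=111110 pc5: +32 =584
r63=111111 pc6: +64 =648
r64=1000000 pc1: +2 =650
r65=1000001 pc2: +4 =654
r66=1000010 pc2: +4 =658
r67=1000011 pc3: +8 =666
r68=1000100 pc2: +4 =670
r69=1000101 pc3: +8 =678
r70=1000110 pc3: +8 =686
r71=1000111 pc4: +16 =702
r72=1001000 pc2: +4 =706
r73=1001001 pc3: +8 =714
r74=1001010 pc3: +8 =722
r75=1001011 pc4: +16 =738
r76=1001100 pc3: +8 =746
r77=1001101 pc4: +16 =762
r78=1001110 pc4: +16 =778
r79=1001111 pc5: +32 =810
r80=1010000 pc2: +4 =814
r81=1010001 pc3: +8 =822
r82=1010010 pc3: +8 =830
r83=1010011 pc4: +16 =846
r84=1010100 pc3: +8 =854
r85=1010101 pc4: +16 =870
r86=1010110 pc4: +16 =886
r87=1010111 pc5: +32 =918
r88=1011000 pc3: +8 =926
r89=1011001 pc4: +16 =942
r90=1011010 pc4: +16 =958
r91=1011011 pc5: +32 =990
r92=1011100 pc4: +16 =1006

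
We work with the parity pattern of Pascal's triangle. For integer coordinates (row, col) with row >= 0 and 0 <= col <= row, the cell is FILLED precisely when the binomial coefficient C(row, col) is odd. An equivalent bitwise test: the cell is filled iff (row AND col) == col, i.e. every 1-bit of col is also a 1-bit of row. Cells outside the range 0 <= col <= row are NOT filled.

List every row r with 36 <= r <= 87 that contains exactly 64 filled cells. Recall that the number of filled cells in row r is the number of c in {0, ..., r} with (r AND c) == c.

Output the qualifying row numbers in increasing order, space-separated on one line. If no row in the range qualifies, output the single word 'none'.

Answer: 63

Derivation:
Row r has 2^popcount(r) filled cells, so we need popcount(r) = log2(64) = 6.
Scan r = 36..87 and keep those with exactly 6 one-bits:
r=36=100100 popcount=2 -> skip
r=37=100101 popcount=3 -> skip
r=38=100110 popcount=3 -> skip
r=39=100111 popcount=4 -> skip
r=40=101000 popcount=2 -> skip
r=41=101001 popcount=3 -> skip
r=42=101010 popcount=3 -> skip
r=43=101011 popcount=4 -> skip
r=44=101100 popcount=3 -> skip
r=45=101101 popcount=4 -> skip
r=46=101110 popcount=4 -> skip
r=47=101111 popcount=5 -> skip
r=48=110000 popcount=2 -> skip
r=49=110001 popcount=3 -> skip
r=50=110010 popcount=3 -> skip
r=51=110011 popcount=4 -> skip
r=52=110100 popcount=3 -> skip
r=53=110101 popcount=4 -> skip
r=54=110110 popcount=4 -> skip
r=55=110111 popcount=5 -> skip
r=56=111000 popcount=3 -> skip
r=57=111001 popcount=4 -> skip
r=58=111010 popcount=4 -> skip
r=59=111011 popcount=5 -> skip
r=60=111100 popcount=4 -> skip
r=61=111101 popcount=5 -> skip
r=62=111110 popcount=5 -> skip
r=63=111111 popcount=6 -> KEEP
r=64=1000000 popcount=1 -> skip
r=65=1000001 popcount=2 -> skip
r=66=1000010 popcount=2 -> skip
r=67=1000011 popcount=3 -> skip
r=68=1000100 popcount=2 -> skip
r=69=1000101 popcount=3 -> skip
r=70=1000110 popcount=3 -> skip
r=71=1000111 popcount=4 -> skip
r=72=1001000 popcount=2 -> skip
r=73=1001001 popcount=3 -> skip
r=74=1001010 popcount=3 -> skip
r=75=1001011 popcount=4 -> skip
r=76=1001100 popcount=3 -> skip
r=77=1001101 popcount=4 -> skip
r=78=1001110 popcount=4 -> skip
r=79=1001111 popcount=5 -> skip
r=80=1010000 popcount=2 -> skip
r=81=1010001 popcount=3 -> skip
r=82=1010010 popcount=3 -> skip
r=83=1010011 popcount=4 -> skip
r=84=1010100 popcount=3 -> skip
r=85=1010101 popcount=4 -> skip
r=86=1010110 popcount=4 -> skip
r=87=1010111 popcount=5 -> skip
Kept rows: 63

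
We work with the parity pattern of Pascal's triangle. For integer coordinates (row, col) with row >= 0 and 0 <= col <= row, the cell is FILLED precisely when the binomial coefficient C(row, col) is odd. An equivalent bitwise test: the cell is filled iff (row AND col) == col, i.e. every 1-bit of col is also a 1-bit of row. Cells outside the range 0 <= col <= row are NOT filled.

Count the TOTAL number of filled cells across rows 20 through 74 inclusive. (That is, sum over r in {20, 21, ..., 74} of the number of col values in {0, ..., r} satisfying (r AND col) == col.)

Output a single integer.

Answer: 704

Derivation:
r20=10100 pc2: +4 =4
r21=10101 pc3: +8 =12
r22=10110 pc3: +8 =20
r23=10111 pc4: +16 =36
r24=11000 pc2: +4 =40
r25=11001 pc3: +8 =48
r26=11010 pc3: +8 =56
r27=11011 pc4: +16 =72
r28=11100 pc3: +8 =80
r29=11101 pc4: +16 =96
r30=11110 pc4: +16 =112
r31=11111 pc5: +32 =144
r32=100000 pc1: +2 =146
r33=100001 pc2: +4 =150
r34=100010 pc2: +4 =154
r35=100011 pc3: +8 =162
r36=100100 pc2: +4 =166
r37=100101 pc3: +8 =174
r38=100110 pc3: +8 =182
r39=100111 pc4: +16 =198
r40=101000 pc2: +4 =202
r41=101001 pc3: +8 =210
r42=101010 pc3: +8 =218
r43=101011 pc4: +16 =234
r44=101100 pc3: +8 =242
r45=101101 pc4: +16 =258
r46=101110 pc4: +16 =274
r47=101111 pc5: +32 =306
r48=110000 pc2: +4 =310
r49=110001 pc3: +8 =318
r50=110010 pc3: +8 =326
r51=110011 pc4: +16 =342
r52=110100 pc3: +8 =350
r53=110101 pc4: +16 =366
r54=110110 pc4: +16 =382
r55=110111 pc5: +32 =414
r56=111000 pc3: +8 =422
r57=111001 pc4: +16 =438
r58=111010 pc4: +16 =454
r59=111011 pc5: +32 =486
r60=111100 pc4: +16 =502
r61=111101 pc5: +32 =534
r62=111110 pc5: +32 =566
r63=111111 pc6: +64 =630
r64=1000000 pc1: +2 =632
r65=1000001 pc2: +4 =636
r66=1000010 pc2: +4 =640
r67=1000011 pc3: +8 =648
r68=1000100 pc2: +4 =652
r69=1000101 pc3: +8 =660
r70=1000110 pc3: +8 =668
r71=1000111 pc4: +16 =684
r72=1001000 pc2: +4 =688
r73=1001001 pc3: +8 =696
r74=1001010 pc3: +8 =704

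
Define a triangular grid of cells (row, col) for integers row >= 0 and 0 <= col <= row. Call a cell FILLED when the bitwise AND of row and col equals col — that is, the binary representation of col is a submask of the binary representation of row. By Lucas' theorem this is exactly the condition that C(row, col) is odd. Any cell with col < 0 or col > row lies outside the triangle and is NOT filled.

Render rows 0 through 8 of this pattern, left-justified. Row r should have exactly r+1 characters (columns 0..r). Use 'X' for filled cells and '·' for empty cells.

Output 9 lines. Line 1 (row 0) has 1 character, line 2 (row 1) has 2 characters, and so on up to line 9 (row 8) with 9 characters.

r0=0: X
r1=1: XX
r2=10: X·X
r3=11: XXXX
r4=100: X···X
r5=101: XX··XX
r6=110: X·X·X·X
r7=111: XXXXXXXX
r8=1000: X·······X

Answer: X
XX
X·X
XXXX
X···X
XX··XX
X·X·X·X
XXXXXXXX
X·······X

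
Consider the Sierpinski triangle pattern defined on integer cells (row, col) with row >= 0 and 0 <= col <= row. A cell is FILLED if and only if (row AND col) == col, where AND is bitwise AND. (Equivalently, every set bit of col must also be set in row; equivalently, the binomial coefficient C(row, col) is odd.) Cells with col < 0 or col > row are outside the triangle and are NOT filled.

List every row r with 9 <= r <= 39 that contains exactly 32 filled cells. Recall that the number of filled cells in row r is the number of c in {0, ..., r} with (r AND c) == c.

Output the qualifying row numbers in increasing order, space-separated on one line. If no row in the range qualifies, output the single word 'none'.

Row r has 2^popcount(r) filled cells, so we need popcount(r) = log2(32) = 5.
Scan r = 9..39 and keep those with exactly 5 one-bits:
r=9=1001 popcount=2 -> skip
r=10=1010 popcount=2 -> skip
r=11=1011 popcount=3 -> skip
r=12=1100 popcount=2 -> skip
r=13=1101 popcount=3 -> skip
r=14=1110 popcount=3 -> skip
r=15=1111 popcount=4 -> skip
r=16=10000 popcount=1 -> skip
r=17=10001 popcount=2 -> skip
r=18=10010 popcount=2 -> skip
r=19=10011 popcount=3 -> skip
r=20=10100 popcount=2 -> skip
r=21=10101 popcount=3 -> skip
r=22=10110 popcount=3 -> skip
r=23=10111 popcount=4 -> skip
r=24=11000 popcount=2 -> skip
r=25=11001 popcount=3 -> skip
r=26=11010 popcount=3 -> skip
r=27=11011 popcount=4 -> skip
r=28=11100 popcount=3 -> skip
r=29=11101 popcount=4 -> skip
r=30=11110 popcount=4 -> skip
r=31=11111 popcount=5 -> KEEP
r=32=100000 popcount=1 -> skip
r=33=100001 popcount=2 -> skip
r=34=100010 popcount=2 -> skip
r=35=100011 popcount=3 -> skip
r=36=100100 popcount=2 -> skip
r=37=100101 popcount=3 -> skip
r=38=100110 popcount=3 -> skip
r=39=100111 popcount=4 -> skip
Kept rows: 31

Answer: 31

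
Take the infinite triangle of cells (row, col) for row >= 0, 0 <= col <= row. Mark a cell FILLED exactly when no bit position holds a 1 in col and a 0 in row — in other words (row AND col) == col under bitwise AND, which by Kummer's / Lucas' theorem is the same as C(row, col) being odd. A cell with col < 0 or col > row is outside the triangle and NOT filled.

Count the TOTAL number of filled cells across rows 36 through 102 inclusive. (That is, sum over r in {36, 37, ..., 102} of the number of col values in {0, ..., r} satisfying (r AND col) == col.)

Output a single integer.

r36=100100 pc2: +4 =4
r37=100101 pc3: +8 =12
r38=100110 pc3: +8 =20
r39=100111 pc4: +16 =36
r40=101000 pc2: +4 =40
r41=101001 pc3: +8 =48
r42=101010 pc3: +8 =56
r43=101011 pc4: +16 =72
r44=101100 pc3: +8 =80
r45=101101 pc4: +16 =96
r46=101110 pc4: +16 =112
r47=101111 pc5: +32 =144
r48=110000 pc2: +4 =148
r49=110001 pc3: +8 =156
r50=110010 pc3: +8 =164
r51=110011 pc4: +16 =180
r52=110100 pc3: +8 =188
r53=110101 pc4: +16 =204
r54=110110 pc4: +16 =220
r55=110111 pc5: +32 =252
r56=111000 pc3: +8 =260
r57=111001 pc4: +16 =276
r58=111010 pc4: +16 =292
r59=111011 pc5: +32 =324
r60=111100 pc4: +16 =340
r61=111101 pc5: +32 =372
r62=111110 pc5: +32 =404
r63=111111 pc6: +64 =468
r64=1000000 pc1: +2 =470
r65=1000001 pc2: +4 =474
r66=1000010 pc2: +4 =478
r67=1000011 pc3: +8 =486
r68=1000100 pc2: +4 =490
r69=1000101 pc3: +8 =498
r70=1000110 pc3: +8 =506
r71=1000111 pc4: +16 =522
r72=1001000 pc2: +4 =526
r73=1001001 pc3: +8 =534
r74=1001010 pc3: +8 =542
r75=1001011 pc4: +16 =558
r76=1001100 pc3: +8 =566
r77=1001101 pc4: +16 =582
r78=1001110 pc4: +16 =598
r79=1001111 pc5: +32 =630
r80=1010000 pc2: +4 =634
r81=1010001 pc3: +8 =642
r82=1010010 pc3: +8 =650
r83=1010011 pc4: +16 =666
r84=1010100 pc3: +8 =674
r85=1010101 pc4: +16 =690
r86=1010110 pc4: +16 =706
r87=1010111 pc5: +32 =738
r88=1011000 pc3: +8 =746
r89=1011001 pc4: +16 =762
r90=1011010 pc4: +16 =778
r91=1011011 pc5: +32 =810
r92=1011100 pc4: +16 =826
r93=1011101 pc5: +32 =858
r94=1011110 pc5: +32 =890
r95=1011111 pc6: +64 =954
r96=1100000 pc2: +4 =958
r97=1100001 pc3: +8 =966
r98=1100010 pc3: +8 =974
r99=1100011 pc4: +16 =990
r100=1100100 pc3: +8 =998
r101=1100101 pc4: +16 =1014
r102=1100110 pc4: +16 =1030

Answer: 1030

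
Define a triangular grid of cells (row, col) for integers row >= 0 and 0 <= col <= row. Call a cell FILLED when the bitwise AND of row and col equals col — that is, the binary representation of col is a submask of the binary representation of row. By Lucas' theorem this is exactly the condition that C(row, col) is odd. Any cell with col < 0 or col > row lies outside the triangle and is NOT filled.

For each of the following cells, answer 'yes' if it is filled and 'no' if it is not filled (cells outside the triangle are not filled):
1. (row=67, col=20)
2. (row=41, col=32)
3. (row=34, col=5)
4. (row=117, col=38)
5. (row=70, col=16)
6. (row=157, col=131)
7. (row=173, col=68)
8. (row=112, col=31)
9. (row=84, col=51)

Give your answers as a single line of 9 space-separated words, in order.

Answer: no yes no no no no no no no

Derivation:
(67,20): row=0b1000011, col=0b10100, row AND col = 0b0 = 0; 0 != 20 -> empty
(41,32): row=0b101001, col=0b100000, row AND col = 0b100000 = 32; 32 == 32 -> filled
(34,5): row=0b100010, col=0b101, row AND col = 0b0 = 0; 0 != 5 -> empty
(117,38): row=0b1110101, col=0b100110, row AND col = 0b100100 = 36; 36 != 38 -> empty
(70,16): row=0b1000110, col=0b10000, row AND col = 0b0 = 0; 0 != 16 -> empty
(157,131): row=0b10011101, col=0b10000011, row AND col = 0b10000001 = 129; 129 != 131 -> empty
(173,68): row=0b10101101, col=0b1000100, row AND col = 0b100 = 4; 4 != 68 -> empty
(112,31): row=0b1110000, col=0b11111, row AND col = 0b10000 = 16; 16 != 31 -> empty
(84,51): row=0b1010100, col=0b110011, row AND col = 0b10000 = 16; 16 != 51 -> empty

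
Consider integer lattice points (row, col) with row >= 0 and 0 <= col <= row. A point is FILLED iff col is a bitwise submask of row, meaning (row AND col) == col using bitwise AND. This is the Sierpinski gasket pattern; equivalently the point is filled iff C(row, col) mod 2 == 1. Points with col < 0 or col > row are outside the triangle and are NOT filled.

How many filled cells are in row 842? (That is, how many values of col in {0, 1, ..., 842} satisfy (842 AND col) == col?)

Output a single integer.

842 in binary = 1101001010
popcount(842) = number of 1-bits in 1101001010 = 5
A col c satisfies (842 AND c) == c iff every set bit of c is also set in 842; each of the 5 set bits of 842 can independently be on or off in c.
count = 2^5 = 32

Answer: 32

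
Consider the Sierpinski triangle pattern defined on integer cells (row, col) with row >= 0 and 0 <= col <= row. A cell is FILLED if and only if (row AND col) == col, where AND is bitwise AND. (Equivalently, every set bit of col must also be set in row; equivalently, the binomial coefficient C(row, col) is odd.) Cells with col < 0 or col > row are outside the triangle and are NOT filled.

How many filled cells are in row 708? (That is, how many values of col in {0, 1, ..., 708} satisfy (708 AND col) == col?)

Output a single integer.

708 in binary = 1011000100
popcount(708) = number of 1-bits in 1011000100 = 4
A col c satisfies (708 AND c) == c iff every set bit of c is also set in 708; each of the 4 set bits of 708 can independently be on or off in c.
count = 2^4 = 16

Answer: 16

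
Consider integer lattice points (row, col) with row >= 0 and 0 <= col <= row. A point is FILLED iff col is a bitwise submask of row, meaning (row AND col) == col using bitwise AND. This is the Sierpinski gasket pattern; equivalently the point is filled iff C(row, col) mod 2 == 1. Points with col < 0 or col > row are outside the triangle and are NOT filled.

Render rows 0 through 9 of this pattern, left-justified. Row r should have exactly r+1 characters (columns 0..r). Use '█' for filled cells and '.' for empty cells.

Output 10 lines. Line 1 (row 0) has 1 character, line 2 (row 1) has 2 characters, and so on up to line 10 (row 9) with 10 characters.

Answer: █
██
█.█
████
█...█
██..██
█.█.█.█
████████
█.......█
██......██

Derivation:
r0=0: █
r1=1: ██
r2=10: █.█
r3=11: ████
r4=100: █...█
r5=101: ██..██
r6=110: █.█.█.█
r7=111: ████████
r8=1000: █.......█
r9=1001: ██......██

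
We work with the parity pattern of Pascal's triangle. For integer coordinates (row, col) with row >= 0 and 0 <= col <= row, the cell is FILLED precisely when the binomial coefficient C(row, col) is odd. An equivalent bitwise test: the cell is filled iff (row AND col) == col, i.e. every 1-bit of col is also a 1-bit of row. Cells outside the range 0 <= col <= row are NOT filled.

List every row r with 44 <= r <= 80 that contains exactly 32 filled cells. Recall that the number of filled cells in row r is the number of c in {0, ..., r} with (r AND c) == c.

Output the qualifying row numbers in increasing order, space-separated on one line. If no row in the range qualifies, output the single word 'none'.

Answer: 47 55 59 61 62 79

Derivation:
Row r has 2^popcount(r) filled cells, so we need popcount(r) = log2(32) = 5.
Scan r = 44..80 and keep those with exactly 5 one-bits:
r=44=101100 popcount=3 -> skip
r=45=101101 popcount=4 -> skip
r=46=101110 popcount=4 -> skip
r=47=101111 popcount=5 -> KEEP
r=48=110000 popcount=2 -> skip
r=49=110001 popcount=3 -> skip
r=50=110010 popcount=3 -> skip
r=51=110011 popcount=4 -> skip
r=52=110100 popcount=3 -> skip
r=53=110101 popcount=4 -> skip
r=54=110110 popcount=4 -> skip
r=55=110111 popcount=5 -> KEEP
r=56=111000 popcount=3 -> skip
r=57=111001 popcount=4 -> skip
r=58=111010 popcount=4 -> skip
r=59=111011 popcount=5 -> KEEP
r=60=111100 popcount=4 -> skip
r=61=111101 popcount=5 -> KEEP
r=62=111110 popcount=5 -> KEEP
r=63=111111 popcount=6 -> skip
r=64=1000000 popcount=1 -> skip
r=65=1000001 popcount=2 -> skip
r=66=1000010 popcount=2 -> skip
r=67=1000011 popcount=3 -> skip
r=68=1000100 popcount=2 -> skip
r=69=1000101 popcount=3 -> skip
r=70=1000110 popcount=3 -> skip
r=71=1000111 popcount=4 -> skip
r=72=1001000 popcount=2 -> skip
r=73=1001001 popcount=3 -> skip
r=74=1001010 popcount=3 -> skip
r=75=1001011 popcount=4 -> skip
r=76=1001100 popcount=3 -> skip
r=77=1001101 popcount=4 -> skip
r=78=1001110 popcount=4 -> skip
r=79=1001111 popcount=5 -> KEEP
r=80=1010000 popcount=2 -> skip
Kept rows: 47 55 59 61 62 79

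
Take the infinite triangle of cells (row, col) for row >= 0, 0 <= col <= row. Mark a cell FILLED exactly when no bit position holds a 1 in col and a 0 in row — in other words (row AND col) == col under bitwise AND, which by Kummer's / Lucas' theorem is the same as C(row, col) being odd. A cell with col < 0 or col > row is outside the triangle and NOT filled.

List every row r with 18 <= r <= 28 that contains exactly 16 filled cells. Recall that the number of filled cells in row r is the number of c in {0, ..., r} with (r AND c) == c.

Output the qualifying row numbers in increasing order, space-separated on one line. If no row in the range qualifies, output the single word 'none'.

Row r has 2^popcount(r) filled cells, so we need popcount(r) = log2(16) = 4.
Scan r = 18..28 and keep those with exactly 4 one-bits:
r=18=10010 popcount=2 -> skip
r=19=10011 popcount=3 -> skip
r=20=10100 popcount=2 -> skip
r=21=10101 popcount=3 -> skip
r=22=10110 popcount=3 -> skip
r=23=10111 popcount=4 -> KEEP
r=24=11000 popcount=2 -> skip
r=25=11001 popcount=3 -> skip
r=26=11010 popcount=3 -> skip
r=27=11011 popcount=4 -> KEEP
r=28=11100 popcount=3 -> skip
Kept rows: 23 27

Answer: 23 27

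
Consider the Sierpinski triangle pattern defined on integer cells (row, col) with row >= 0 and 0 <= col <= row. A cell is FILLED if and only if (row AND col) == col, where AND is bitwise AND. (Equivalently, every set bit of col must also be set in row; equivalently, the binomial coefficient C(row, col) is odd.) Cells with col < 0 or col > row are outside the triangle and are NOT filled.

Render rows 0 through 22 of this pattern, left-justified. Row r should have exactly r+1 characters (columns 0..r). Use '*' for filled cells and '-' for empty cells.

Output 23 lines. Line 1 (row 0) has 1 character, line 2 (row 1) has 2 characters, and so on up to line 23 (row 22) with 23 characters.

r0=0: *
r1=1: **
r2=10: *-*
r3=11: ****
r4=100: *---*
r5=101: **--**
r6=110: *-*-*-*
r7=111: ********
r8=1000: *-------*
r9=1001: **------**
r10=1010: *-*-----*-*
r11=1011: ****----****
r12=1100: *---*---*---*
r13=1101: **--**--**--**
r14=1110: *-*-*-*-*-*-*-*
r15=1111: ****************
r16=10000: *---------------*
r17=10001: **--------------**
r18=10010: *-*-------------*-*
r19=10011: ****------------****
r20=10100: *---*-----------*---*
r21=10101: **--**----------**--**
r22=10110: *-*-*-*---------*-*-*-*

Answer: *
**
*-*
****
*---*
**--**
*-*-*-*
********
*-------*
**------**
*-*-----*-*
****----****
*---*---*---*
**--**--**--**
*-*-*-*-*-*-*-*
****************
*---------------*
**--------------**
*-*-------------*-*
****------------****
*---*-----------*---*
**--**----------**--**
*-*-*-*---------*-*-*-*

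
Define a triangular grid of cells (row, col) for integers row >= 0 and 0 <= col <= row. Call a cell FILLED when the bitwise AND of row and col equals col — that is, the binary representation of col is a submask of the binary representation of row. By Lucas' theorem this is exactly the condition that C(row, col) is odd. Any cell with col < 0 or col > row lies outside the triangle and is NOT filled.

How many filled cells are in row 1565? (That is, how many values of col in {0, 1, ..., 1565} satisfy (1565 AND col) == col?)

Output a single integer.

1565 in binary = 11000011101
popcount(1565) = number of 1-bits in 11000011101 = 6
A col c satisfies (1565 AND c) == c iff every set bit of c is also set in 1565; each of the 6 set bits of 1565 can independently be on or off in c.
count = 2^6 = 64

Answer: 64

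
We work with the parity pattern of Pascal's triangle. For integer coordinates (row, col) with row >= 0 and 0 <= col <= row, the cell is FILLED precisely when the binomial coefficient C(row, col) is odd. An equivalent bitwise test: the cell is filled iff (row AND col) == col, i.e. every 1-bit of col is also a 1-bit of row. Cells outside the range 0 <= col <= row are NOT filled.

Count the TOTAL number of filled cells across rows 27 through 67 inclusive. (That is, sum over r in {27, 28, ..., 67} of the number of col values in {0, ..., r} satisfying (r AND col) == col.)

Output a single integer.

r27=11011 pc4: +16 =16
r28=11100 pc3: +8 =24
r29=11101 pc4: +16 =40
r30=11110 pc4: +16 =56
r31=11111 pc5: +32 =88
r32=100000 pc1: +2 =90
r33=100001 pc2: +4 =94
r34=100010 pc2: +4 =98
r35=100011 pc3: +8 =106
r36=100100 pc2: +4 =110
r37=100101 pc3: +8 =118
r38=100110 pc3: +8 =126
r39=100111 pc4: +16 =142
r40=101000 pc2: +4 =146
r41=101001 pc3: +8 =154
r42=101010 pc3: +8 =162
r43=101011 pc4: +16 =178
r44=101100 pc3: +8 =186
r45=101101 pc4: +16 =202
r46=101110 pc4: +16 =218
r47=101111 pc5: +32 =250
r48=110000 pc2: +4 =254
r49=110001 pc3: +8 =262
r50=110010 pc3: +8 =270
r51=110011 pc4: +16 =286
r52=110100 pc3: +8 =294
r53=110101 pc4: +16 =310
r54=110110 pc4: +16 =326
r55=110111 pc5: +32 =358
r56=111000 pc3: +8 =366
r57=111001 pc4: +16 =382
r58=111010 pc4: +16 =398
r59=111011 pc5: +32 =430
r60=111100 pc4: +16 =446
r61=111101 pc5: +32 =478
r62=111110 pc5: +32 =510
r63=111111 pc6: +64 =574
r64=1000000 pc1: +2 =576
r65=1000001 pc2: +4 =580
r66=1000010 pc2: +4 =584
r67=1000011 pc3: +8 =592

Answer: 592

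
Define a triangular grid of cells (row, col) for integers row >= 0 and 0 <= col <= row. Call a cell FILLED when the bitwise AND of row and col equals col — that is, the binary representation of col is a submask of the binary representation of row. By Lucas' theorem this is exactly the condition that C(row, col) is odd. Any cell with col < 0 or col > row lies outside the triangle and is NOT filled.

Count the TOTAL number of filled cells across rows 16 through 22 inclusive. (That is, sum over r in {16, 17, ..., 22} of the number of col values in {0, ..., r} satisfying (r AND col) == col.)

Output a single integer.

Answer: 38

Derivation:
r16=10000 pc1: +2 =2
r17=10001 pc2: +4 =6
r18=10010 pc2: +4 =10
r19=10011 pc3: +8 =18
r20=10100 pc2: +4 =22
r21=10101 pc3: +8 =30
r22=10110 pc3: +8 =38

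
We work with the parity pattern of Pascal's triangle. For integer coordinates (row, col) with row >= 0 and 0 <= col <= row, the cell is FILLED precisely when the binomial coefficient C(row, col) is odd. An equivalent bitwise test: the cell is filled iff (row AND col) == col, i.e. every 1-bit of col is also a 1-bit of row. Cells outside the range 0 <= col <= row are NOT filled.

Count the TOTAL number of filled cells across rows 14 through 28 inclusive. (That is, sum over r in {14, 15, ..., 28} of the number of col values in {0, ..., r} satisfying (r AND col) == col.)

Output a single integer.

r14=1110 pc3: +8 =8
r15=1111 pc4: +16 =24
r16=10000 pc1: +2 =26
r17=10001 pc2: +4 =30
r18=10010 pc2: +4 =34
r19=10011 pc3: +8 =42
r20=10100 pc2: +4 =46
r21=10101 pc3: +8 =54
r22=10110 pc3: +8 =62
r23=10111 pc4: +16 =78
r24=11000 pc2: +4 =82
r25=11001 pc3: +8 =90
r26=11010 pc3: +8 =98
r27=11011 pc4: +16 =114
r28=11100 pc3: +8 =122

Answer: 122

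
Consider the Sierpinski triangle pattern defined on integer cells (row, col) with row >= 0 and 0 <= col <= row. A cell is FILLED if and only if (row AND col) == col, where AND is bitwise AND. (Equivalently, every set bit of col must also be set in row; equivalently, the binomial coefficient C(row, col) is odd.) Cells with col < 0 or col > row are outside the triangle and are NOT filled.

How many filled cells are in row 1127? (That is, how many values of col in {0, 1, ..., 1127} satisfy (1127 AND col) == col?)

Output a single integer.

Answer: 64

Derivation:
1127 in binary = 10001100111
popcount(1127) = number of 1-bits in 10001100111 = 6
A col c satisfies (1127 AND c) == c iff every set bit of c is also set in 1127; each of the 6 set bits of 1127 can independently be on or off in c.
count = 2^6 = 64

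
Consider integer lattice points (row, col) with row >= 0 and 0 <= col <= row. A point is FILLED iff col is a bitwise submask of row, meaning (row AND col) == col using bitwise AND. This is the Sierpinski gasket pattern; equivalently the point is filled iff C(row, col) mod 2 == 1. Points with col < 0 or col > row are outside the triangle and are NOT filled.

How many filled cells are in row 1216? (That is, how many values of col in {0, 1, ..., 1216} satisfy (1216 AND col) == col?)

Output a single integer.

Answer: 8

Derivation:
1216 in binary = 10011000000
popcount(1216) = number of 1-bits in 10011000000 = 3
A col c satisfies (1216 AND c) == c iff every set bit of c is also set in 1216; each of the 3 set bits of 1216 can independently be on or off in c.
count = 2^3 = 8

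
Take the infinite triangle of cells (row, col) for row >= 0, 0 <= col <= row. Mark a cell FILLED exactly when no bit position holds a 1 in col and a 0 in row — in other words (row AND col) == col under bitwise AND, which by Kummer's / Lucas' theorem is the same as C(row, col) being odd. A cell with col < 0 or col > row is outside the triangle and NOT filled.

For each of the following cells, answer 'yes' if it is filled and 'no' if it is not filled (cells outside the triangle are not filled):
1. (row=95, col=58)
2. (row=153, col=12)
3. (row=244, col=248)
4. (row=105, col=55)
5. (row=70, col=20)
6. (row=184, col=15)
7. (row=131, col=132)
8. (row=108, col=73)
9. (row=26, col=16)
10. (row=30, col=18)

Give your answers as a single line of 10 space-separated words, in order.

Answer: no no no no no no no no yes yes

Derivation:
(95,58): row=0b1011111, col=0b111010, row AND col = 0b11010 = 26; 26 != 58 -> empty
(153,12): row=0b10011001, col=0b1100, row AND col = 0b1000 = 8; 8 != 12 -> empty
(244,248): col outside [0, 244] -> not filled
(105,55): row=0b1101001, col=0b110111, row AND col = 0b100001 = 33; 33 != 55 -> empty
(70,20): row=0b1000110, col=0b10100, row AND col = 0b100 = 4; 4 != 20 -> empty
(184,15): row=0b10111000, col=0b1111, row AND col = 0b1000 = 8; 8 != 15 -> empty
(131,132): col outside [0, 131] -> not filled
(108,73): row=0b1101100, col=0b1001001, row AND col = 0b1001000 = 72; 72 != 73 -> empty
(26,16): row=0b11010, col=0b10000, row AND col = 0b10000 = 16; 16 == 16 -> filled
(30,18): row=0b11110, col=0b10010, row AND col = 0b10010 = 18; 18 == 18 -> filled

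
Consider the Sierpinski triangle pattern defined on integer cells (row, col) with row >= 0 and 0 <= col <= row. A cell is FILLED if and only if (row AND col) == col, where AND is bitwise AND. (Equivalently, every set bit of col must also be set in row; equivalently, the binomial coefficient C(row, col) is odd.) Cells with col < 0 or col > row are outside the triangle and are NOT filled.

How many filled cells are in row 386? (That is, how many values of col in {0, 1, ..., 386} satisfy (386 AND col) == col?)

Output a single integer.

Answer: 8

Derivation:
386 in binary = 110000010
popcount(386) = number of 1-bits in 110000010 = 3
A col c satisfies (386 AND c) == c iff every set bit of c is also set in 386; each of the 3 set bits of 386 can independently be on or off in c.
count = 2^3 = 8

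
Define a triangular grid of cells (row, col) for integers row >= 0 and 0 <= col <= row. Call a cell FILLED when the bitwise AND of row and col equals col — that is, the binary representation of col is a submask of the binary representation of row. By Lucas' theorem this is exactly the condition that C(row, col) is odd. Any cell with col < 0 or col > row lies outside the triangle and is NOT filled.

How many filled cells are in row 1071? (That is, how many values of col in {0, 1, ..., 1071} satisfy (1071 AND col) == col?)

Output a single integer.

Answer: 64

Derivation:
1071 in binary = 10000101111
popcount(1071) = number of 1-bits in 10000101111 = 6
A col c satisfies (1071 AND c) == c iff every set bit of c is also set in 1071; each of the 6 set bits of 1071 can independently be on or off in c.
count = 2^6 = 64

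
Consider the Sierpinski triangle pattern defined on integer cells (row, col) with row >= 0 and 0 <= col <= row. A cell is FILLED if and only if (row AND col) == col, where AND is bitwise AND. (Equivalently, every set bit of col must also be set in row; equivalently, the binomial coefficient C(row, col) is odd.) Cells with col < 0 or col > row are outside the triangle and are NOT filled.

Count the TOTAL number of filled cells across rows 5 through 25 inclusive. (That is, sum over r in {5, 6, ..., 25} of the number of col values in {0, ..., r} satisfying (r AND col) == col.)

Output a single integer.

r5=101 pc2: +4 =4
r6=110 pc2: +4 =8
r7=111 pc3: +8 =16
r8=1000 pc1: +2 =18
r9=1001 pc2: +4 =22
r10=1010 pc2: +4 =26
r11=1011 pc3: +8 =34
r12=1100 pc2: +4 =38
r13=1101 pc3: +8 =46
r14=1110 pc3: +8 =54
r15=1111 pc4: +16 =70
r16=10000 pc1: +2 =72
r17=10001 pc2: +4 =76
r18=10010 pc2: +4 =80
r19=10011 pc3: +8 =88
r20=10100 pc2: +4 =92
r21=10101 pc3: +8 =100
r22=10110 pc3: +8 =108
r23=10111 pc4: +16 =124
r24=11000 pc2: +4 =128
r25=11001 pc3: +8 =136

Answer: 136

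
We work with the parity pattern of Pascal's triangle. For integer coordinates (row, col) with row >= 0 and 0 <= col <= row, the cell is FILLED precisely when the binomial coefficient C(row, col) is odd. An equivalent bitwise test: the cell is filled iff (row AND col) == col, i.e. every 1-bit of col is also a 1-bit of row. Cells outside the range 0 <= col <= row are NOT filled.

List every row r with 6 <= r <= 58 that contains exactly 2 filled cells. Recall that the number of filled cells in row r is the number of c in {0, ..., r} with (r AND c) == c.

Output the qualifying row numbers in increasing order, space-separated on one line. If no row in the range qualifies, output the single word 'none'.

Answer: 8 16 32

Derivation:
Row r has 2^popcount(r) filled cells, so we need popcount(r) = log2(2) = 1.
Scan r = 6..58 and keep those with exactly 1 one-bits:
r=6=110 popcount=2 -> skip
r=7=111 popcount=3 -> skip
r=8=1000 popcount=1 -> KEEP
r=9=1001 popcount=2 -> skip
r=10=1010 popcount=2 -> skip
r=11=1011 popcount=3 -> skip
r=12=1100 popcount=2 -> skip
r=13=1101 popcount=3 -> skip
r=14=1110 popcount=3 -> skip
r=15=1111 popcount=4 -> skip
r=16=10000 popcount=1 -> KEEP
r=17=10001 popcount=2 -> skip
r=18=10010 popcount=2 -> skip
r=19=10011 popcount=3 -> skip
r=20=10100 popcount=2 -> skip
r=21=10101 popcount=3 -> skip
r=22=10110 popcount=3 -> skip
r=23=10111 popcount=4 -> skip
r=24=11000 popcount=2 -> skip
r=25=11001 popcount=3 -> skip
r=26=11010 popcount=3 -> skip
r=27=11011 popcount=4 -> skip
r=28=11100 popcount=3 -> skip
r=29=11101 popcount=4 -> skip
r=30=11110 popcount=4 -> skip
r=31=11111 popcount=5 -> skip
r=32=100000 popcount=1 -> KEEP
r=33=100001 popcount=2 -> skip
r=34=100010 popcount=2 -> skip
r=35=100011 popcount=3 -> skip
r=36=100100 popcount=2 -> skip
r=37=100101 popcount=3 -> skip
r=38=100110 popcount=3 -> skip
r=39=100111 popcount=4 -> skip
r=40=101000 popcount=2 -> skip
r=41=101001 popcount=3 -> skip
r=42=101010 popcount=3 -> skip
r=43=101011 popcount=4 -> skip
r=44=101100 popcount=3 -> skip
r=45=101101 popcount=4 -> skip
r=46=101110 popcount=4 -> skip
r=47=101111 popcount=5 -> skip
r=48=110000 popcount=2 -> skip
r=49=110001 popcount=3 -> skip
r=50=110010 popcount=3 -> skip
r=51=110011 popcount=4 -> skip
r=52=110100 popcount=3 -> skip
r=53=110101 popcount=4 -> skip
r=54=110110 popcount=4 -> skip
r=55=110111 popcount=5 -> skip
r=56=111000 popcount=3 -> skip
r=57=111001 popcount=4 -> skip
r=58=111010 popcount=4 -> skip
Kept rows: 8 16 32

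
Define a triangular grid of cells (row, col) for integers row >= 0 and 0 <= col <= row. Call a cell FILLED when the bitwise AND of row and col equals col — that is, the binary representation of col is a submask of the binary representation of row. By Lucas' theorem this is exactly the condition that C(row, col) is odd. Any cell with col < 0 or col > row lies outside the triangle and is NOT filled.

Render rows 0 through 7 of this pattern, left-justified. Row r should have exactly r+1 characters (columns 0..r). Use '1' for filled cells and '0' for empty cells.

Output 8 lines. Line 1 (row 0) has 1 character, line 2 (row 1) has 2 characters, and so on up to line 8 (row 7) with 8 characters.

Answer: 1
11
101
1111
10001
110011
1010101
11111111

Derivation:
r0=0: 1
r1=1: 11
r2=10: 101
r3=11: 1111
r4=100: 10001
r5=101: 110011
r6=110: 1010101
r7=111: 11111111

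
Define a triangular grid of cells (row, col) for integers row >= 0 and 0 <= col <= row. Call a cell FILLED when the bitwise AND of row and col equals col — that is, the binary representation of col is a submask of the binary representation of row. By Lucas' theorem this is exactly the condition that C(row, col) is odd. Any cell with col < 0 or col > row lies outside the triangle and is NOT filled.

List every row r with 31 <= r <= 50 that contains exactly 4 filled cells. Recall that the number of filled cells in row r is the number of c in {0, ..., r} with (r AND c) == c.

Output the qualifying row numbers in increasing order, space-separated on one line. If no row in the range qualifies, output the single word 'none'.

Answer: 33 34 36 40 48

Derivation:
Row r has 2^popcount(r) filled cells, so we need popcount(r) = log2(4) = 2.
Scan r = 31..50 and keep those with exactly 2 one-bits:
r=31=11111 popcount=5 -> skip
r=32=100000 popcount=1 -> skip
r=33=100001 popcount=2 -> KEEP
r=34=100010 popcount=2 -> KEEP
r=35=100011 popcount=3 -> skip
r=36=100100 popcount=2 -> KEEP
r=37=100101 popcount=3 -> skip
r=38=100110 popcount=3 -> skip
r=39=100111 popcount=4 -> skip
r=40=101000 popcount=2 -> KEEP
r=41=101001 popcount=3 -> skip
r=42=101010 popcount=3 -> skip
r=43=101011 popcount=4 -> skip
r=44=101100 popcount=3 -> skip
r=45=101101 popcount=4 -> skip
r=46=101110 popcount=4 -> skip
r=47=101111 popcount=5 -> skip
r=48=110000 popcount=2 -> KEEP
r=49=110001 popcount=3 -> skip
r=50=110010 popcount=3 -> skip
Kept rows: 33 34 36 40 48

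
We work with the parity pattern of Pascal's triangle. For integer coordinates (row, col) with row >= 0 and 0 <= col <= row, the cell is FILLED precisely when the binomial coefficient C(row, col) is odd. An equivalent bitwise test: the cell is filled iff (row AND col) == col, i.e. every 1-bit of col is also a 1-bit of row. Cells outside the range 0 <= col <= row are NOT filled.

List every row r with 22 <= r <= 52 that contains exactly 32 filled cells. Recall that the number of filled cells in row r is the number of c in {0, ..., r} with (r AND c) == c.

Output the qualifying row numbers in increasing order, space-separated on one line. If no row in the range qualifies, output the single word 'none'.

Answer: 31 47

Derivation:
Row r has 2^popcount(r) filled cells, so we need popcount(r) = log2(32) = 5.
Scan r = 22..52 and keep those with exactly 5 one-bits:
r=22=10110 popcount=3 -> skip
r=23=10111 popcount=4 -> skip
r=24=11000 popcount=2 -> skip
r=25=11001 popcount=3 -> skip
r=26=11010 popcount=3 -> skip
r=27=11011 popcount=4 -> skip
r=28=11100 popcount=3 -> skip
r=29=11101 popcount=4 -> skip
r=30=11110 popcount=4 -> skip
r=31=11111 popcount=5 -> KEEP
r=32=100000 popcount=1 -> skip
r=33=100001 popcount=2 -> skip
r=34=100010 popcount=2 -> skip
r=35=100011 popcount=3 -> skip
r=36=100100 popcount=2 -> skip
r=37=100101 popcount=3 -> skip
r=38=100110 popcount=3 -> skip
r=39=100111 popcount=4 -> skip
r=40=101000 popcount=2 -> skip
r=41=101001 popcount=3 -> skip
r=42=101010 popcount=3 -> skip
r=43=101011 popcount=4 -> skip
r=44=101100 popcount=3 -> skip
r=45=101101 popcount=4 -> skip
r=46=101110 popcount=4 -> skip
r=47=101111 popcount=5 -> KEEP
r=48=110000 popcount=2 -> skip
r=49=110001 popcount=3 -> skip
r=50=110010 popcount=3 -> skip
r=51=110011 popcount=4 -> skip
r=52=110100 popcount=3 -> skip
Kept rows: 31 47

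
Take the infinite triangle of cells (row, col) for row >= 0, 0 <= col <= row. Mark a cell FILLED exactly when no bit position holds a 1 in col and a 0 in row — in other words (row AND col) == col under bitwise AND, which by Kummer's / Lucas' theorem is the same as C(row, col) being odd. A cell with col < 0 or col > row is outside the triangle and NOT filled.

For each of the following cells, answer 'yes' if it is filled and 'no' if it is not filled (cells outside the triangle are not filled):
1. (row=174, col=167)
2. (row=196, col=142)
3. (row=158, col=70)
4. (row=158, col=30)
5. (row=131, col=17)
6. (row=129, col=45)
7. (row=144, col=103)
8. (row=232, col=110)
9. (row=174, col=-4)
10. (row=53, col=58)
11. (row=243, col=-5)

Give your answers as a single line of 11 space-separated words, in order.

(174,167): row=0b10101110, col=0b10100111, row AND col = 0b10100110 = 166; 166 != 167 -> empty
(196,142): row=0b11000100, col=0b10001110, row AND col = 0b10000100 = 132; 132 != 142 -> empty
(158,70): row=0b10011110, col=0b1000110, row AND col = 0b110 = 6; 6 != 70 -> empty
(158,30): row=0b10011110, col=0b11110, row AND col = 0b11110 = 30; 30 == 30 -> filled
(131,17): row=0b10000011, col=0b10001, row AND col = 0b1 = 1; 1 != 17 -> empty
(129,45): row=0b10000001, col=0b101101, row AND col = 0b1 = 1; 1 != 45 -> empty
(144,103): row=0b10010000, col=0b1100111, row AND col = 0b0 = 0; 0 != 103 -> empty
(232,110): row=0b11101000, col=0b1101110, row AND col = 0b1101000 = 104; 104 != 110 -> empty
(174,-4): col outside [0, 174] -> not filled
(53,58): col outside [0, 53] -> not filled
(243,-5): col outside [0, 243] -> not filled

Answer: no no no yes no no no no no no no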